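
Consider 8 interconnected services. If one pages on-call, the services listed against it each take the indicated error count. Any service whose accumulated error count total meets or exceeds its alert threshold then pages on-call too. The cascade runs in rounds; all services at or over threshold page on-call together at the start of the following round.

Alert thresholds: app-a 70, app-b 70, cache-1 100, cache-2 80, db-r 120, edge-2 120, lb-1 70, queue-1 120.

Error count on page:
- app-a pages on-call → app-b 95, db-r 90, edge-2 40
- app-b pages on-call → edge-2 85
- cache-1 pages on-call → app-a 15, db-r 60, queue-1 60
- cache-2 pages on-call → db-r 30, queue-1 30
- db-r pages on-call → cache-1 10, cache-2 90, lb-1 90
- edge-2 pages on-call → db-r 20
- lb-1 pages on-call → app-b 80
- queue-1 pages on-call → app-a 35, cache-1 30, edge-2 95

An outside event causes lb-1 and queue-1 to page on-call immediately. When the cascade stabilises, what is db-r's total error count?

Round 1 — lb-1, queue-1 page on-call (initial).
  app-a: +35 → 35 < 70
  app-b: +80 → 80 ≥ 70
  cache-1: +30 → 30 < 100
  edge-2: +95 → 95 < 120
Round 2 — app-b pages on-call.
  edge-2: +85 → 180 ≥ 120
Round 3 — edge-2 pages on-call.
  db-r: +20 → 20 < 120
No further pages.

20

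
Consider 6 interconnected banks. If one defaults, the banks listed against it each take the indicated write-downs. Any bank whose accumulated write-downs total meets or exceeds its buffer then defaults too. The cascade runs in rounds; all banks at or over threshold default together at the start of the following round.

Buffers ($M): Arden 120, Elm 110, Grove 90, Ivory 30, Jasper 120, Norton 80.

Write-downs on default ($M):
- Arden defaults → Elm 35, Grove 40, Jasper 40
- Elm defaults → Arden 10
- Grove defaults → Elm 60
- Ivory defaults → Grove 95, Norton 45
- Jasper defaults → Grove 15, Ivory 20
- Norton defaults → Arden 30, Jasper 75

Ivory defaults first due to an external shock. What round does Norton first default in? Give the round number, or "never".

Round 1 — Ivory defaults (initial).
  Grove: +95 → 95 ≥ 90
  Norton: +45 → 45 < 80
Round 2 — Grove defaults.
  Elm: +60 → 60 < 110
No further defaults.

never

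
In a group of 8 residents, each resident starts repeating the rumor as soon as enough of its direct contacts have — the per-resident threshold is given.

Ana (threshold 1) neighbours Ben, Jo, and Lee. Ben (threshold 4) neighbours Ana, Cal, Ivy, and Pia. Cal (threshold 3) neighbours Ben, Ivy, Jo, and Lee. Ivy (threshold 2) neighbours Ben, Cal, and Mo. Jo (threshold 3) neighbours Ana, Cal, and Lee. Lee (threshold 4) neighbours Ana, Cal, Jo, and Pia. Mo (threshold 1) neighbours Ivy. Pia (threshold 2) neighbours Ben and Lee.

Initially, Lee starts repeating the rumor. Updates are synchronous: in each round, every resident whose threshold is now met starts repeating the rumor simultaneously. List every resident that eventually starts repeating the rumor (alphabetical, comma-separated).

Ana, Lee

Round 1 — Lee starts repeating the rumor (initial).
Round 2 — checking thresholds:
  Ana: 1 of 3 neighbours ≥ 1, starts repeating the rumor.
  Cal: 1 of 4 neighbours < 3, not yet.
  Jo: 1 of 3 neighbours < 3, not yet.
  Pia: 1 of 2 neighbours < 2, not yet.
Round 3 — no new spreads; cascade stops.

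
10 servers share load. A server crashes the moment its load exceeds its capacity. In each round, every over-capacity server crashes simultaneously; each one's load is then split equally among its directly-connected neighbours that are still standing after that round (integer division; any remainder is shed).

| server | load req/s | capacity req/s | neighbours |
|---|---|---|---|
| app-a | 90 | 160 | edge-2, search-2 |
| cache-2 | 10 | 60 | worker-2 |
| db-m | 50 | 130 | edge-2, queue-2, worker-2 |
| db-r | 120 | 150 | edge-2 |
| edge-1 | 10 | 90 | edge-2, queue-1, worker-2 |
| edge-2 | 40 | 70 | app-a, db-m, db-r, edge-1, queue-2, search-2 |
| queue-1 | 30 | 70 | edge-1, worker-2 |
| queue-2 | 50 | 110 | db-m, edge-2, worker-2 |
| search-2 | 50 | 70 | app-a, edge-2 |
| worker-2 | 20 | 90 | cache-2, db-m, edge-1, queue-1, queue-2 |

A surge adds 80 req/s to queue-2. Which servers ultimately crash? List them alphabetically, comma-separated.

Round 1 — queue-2 at 130 > 110. queue-2 crashes.
  queue-2 sheds 130 req/s to db-m, edge-2, worker-2: 43 each (1 lost).
    db-m: 50+43 = 93 ≤ 130
    edge-2: 40+43 = 83 > 70
    worker-2: 20+43 = 63 ≤ 90
Round 2 — edge-2 crashes.
  edge-2 sheds 83 req/s to app-a, db-m, db-r, edge-1, search-2: 16 each (3 lost).
    app-a: 90+16 = 106 ≤ 160
    db-m: 93+16 = 109 ≤ 130
    db-r: 120+16 = 136 ≤ 150
    edge-1: 10+16 = 26 ≤ 90
    search-2: 50+16 = 66 ≤ 70
No further crashes.

edge-2, queue-2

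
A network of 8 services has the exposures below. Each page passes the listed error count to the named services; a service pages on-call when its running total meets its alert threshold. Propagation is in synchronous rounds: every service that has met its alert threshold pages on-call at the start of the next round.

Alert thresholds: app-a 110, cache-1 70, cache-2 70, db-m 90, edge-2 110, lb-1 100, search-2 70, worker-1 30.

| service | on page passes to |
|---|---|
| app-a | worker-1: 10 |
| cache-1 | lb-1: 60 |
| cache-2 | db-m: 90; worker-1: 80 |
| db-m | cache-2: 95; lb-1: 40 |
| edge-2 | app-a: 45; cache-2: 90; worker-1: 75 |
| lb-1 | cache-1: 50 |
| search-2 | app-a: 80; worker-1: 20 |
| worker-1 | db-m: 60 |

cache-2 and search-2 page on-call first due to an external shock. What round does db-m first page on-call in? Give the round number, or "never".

2

Round 1 — cache-2, search-2 page on-call (initial).
  app-a: +80 → 80 < 110
  db-m: +90 → 90 ≥ 90
  worker-1: +80+20 → 100 ≥ 30
Round 2 — db-m, worker-1 page on-call.
  lb-1: +40 → 40 < 100
No further pages.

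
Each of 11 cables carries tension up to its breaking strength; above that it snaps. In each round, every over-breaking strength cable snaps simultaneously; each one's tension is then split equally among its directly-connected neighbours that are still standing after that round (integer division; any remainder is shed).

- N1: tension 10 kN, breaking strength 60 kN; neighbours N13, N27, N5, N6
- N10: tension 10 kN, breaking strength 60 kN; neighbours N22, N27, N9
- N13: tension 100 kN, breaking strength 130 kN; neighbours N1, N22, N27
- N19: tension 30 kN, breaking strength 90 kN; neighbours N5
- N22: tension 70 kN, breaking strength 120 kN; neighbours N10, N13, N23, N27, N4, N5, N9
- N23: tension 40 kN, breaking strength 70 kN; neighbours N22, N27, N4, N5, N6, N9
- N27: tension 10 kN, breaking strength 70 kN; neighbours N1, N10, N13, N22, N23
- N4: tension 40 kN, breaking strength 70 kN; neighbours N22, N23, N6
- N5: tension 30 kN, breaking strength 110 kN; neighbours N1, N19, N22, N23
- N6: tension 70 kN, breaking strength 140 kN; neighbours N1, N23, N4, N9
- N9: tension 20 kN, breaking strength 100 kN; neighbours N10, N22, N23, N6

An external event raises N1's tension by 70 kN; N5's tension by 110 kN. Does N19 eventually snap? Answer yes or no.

no

Round 1 — N1 at 80 > 60; N5 at 140 > 110. N1, N5 snap.
  N1 sheds 80 kN to N13, N27, N6: 26 each (2 lost).
    N13: 100+26 = 126 ≤ 130
    N27: 10+26 = 36 ≤ 70
    N6: 70+26 = 96 ≤ 140
  N5 sheds 140 kN to N19, N22, N23: 46 each (2 lost).
    N19: 30+46 = 76 ≤ 90
    N22: 70+46 = 116 ≤ 120
    N23: 40+46 = 86 > 70
Round 2 — N23 snaps.
  N23 sheds 86 kN to N22, N27, N4, N6, N9: 17 each (1 lost).
    N22: 116+17 = 133 > 120
    N27: 36+17 = 53 ≤ 70
    N4: 40+17 = 57 ≤ 70
    N6: 96+17 = 113 ≤ 140
    N9: 20+17 = 37 ≤ 100
Round 3 — N22 snaps.
  N22 sheds 133 kN to N10, N13, N27, N4, N9: 26 each (3 lost).
    N10: 10+26 = 36 ≤ 60
    N13: 126+26 = 152 > 130
    N27: 53+26 = 79 > 70
    N4: 57+26 = 83 > 70
    N9: 37+26 = 63 ≤ 100
Round 4 — N13, N27, N4 snap.
  N13 sheds 152 kN: no online neighbours, lost.
  N27 sheds 79 kN to N10: 79 each.
    N10: 36+79 = 115 > 60
  N4 sheds 83 kN to N6: 83 each.
    N6: 113+83 = 196 > 140
Round 5 — N10, N6 snap.
  N10 sheds 115 kN to N9: 115 each.
    N9: 63+115 = 178 > 100
  N6 sheds 196 kN to N9: 196 each.
    N9: 178+196 = 374 > 100
Round 6 — N9 snaps.
  N9 sheds 374 kN: no online neighbours, lost.
No further breaks.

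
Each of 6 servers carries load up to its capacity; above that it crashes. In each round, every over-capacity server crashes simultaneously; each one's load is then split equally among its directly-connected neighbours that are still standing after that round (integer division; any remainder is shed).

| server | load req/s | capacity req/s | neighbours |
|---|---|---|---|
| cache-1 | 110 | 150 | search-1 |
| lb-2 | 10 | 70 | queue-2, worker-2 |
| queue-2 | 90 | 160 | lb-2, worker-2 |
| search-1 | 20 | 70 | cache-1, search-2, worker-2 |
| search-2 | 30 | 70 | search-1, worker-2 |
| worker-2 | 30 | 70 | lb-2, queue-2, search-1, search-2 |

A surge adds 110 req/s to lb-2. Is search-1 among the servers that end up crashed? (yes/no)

Round 1 — lb-2 at 120 > 70. lb-2 crashes.
  lb-2 sheds 120 req/s to queue-2, worker-2: 60 each.
    queue-2: 90+60 = 150 ≤ 160
    worker-2: 30+60 = 90 > 70
Round 2 — worker-2 crashes.
  worker-2 sheds 90 req/s to queue-2, search-1, search-2: 30 each.
    queue-2: 150+30 = 180 > 160
    search-1: 20+30 = 50 ≤ 70
    search-2: 30+30 = 60 ≤ 70
Round 3 — queue-2 crashes.
  queue-2 sheds 180 req/s: no online neighbours, lost.
No further crashes.

no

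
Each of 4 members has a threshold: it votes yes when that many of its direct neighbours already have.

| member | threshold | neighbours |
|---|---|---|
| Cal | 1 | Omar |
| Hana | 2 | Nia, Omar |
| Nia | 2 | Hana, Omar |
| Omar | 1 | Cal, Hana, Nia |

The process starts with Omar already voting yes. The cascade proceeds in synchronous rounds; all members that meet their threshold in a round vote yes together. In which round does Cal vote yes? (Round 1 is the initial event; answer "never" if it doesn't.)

2

Round 1 — Omar votes yes (initial).
Round 2 — checking thresholds:
  Cal: 1 of 1 neighbours ≥ 1, votes yes.
  Hana: 1 of 2 neighbours < 2, holds.
  Nia: 1 of 2 neighbours < 2, holds.
Round 3 — no new yes votes; cascade stops.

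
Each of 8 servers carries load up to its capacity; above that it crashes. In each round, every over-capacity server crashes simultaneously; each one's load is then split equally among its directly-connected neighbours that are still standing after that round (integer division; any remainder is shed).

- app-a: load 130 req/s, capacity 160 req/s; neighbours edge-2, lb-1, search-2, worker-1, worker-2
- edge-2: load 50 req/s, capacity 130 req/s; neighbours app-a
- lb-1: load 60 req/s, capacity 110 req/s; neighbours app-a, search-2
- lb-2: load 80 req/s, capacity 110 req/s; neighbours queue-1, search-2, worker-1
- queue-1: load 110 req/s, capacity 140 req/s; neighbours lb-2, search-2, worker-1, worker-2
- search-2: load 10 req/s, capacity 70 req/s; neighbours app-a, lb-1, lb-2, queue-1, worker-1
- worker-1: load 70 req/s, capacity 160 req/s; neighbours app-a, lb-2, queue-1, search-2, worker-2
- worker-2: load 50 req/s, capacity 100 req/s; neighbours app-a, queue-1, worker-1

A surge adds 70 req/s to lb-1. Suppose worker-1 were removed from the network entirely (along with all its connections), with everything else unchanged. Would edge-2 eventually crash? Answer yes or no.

With worker-1 removed:
Round 1 — lb-1 at 130 > 110. lb-1 crashes.
  lb-1 sheds 130 req/s to app-a, search-2: 65 each.
    app-a: 130+65 = 195 > 160
    search-2: 10+65 = 75 > 70
Round 2 — app-a, search-2 crash.
  app-a sheds 195 req/s to edge-2, worker-2: 97 each (1 lost).
    edge-2: 50+97 = 147 > 130
    worker-2: 50+97 = 147 > 100
  search-2 sheds 75 req/s to lb-2, queue-1: 37 each (1 lost).
    lb-2: 80+37 = 117 > 110
    queue-1: 110+37 = 147 > 140
Round 3 — edge-2, lb-2, queue-1, worker-2 crash.
  edge-2 sheds 147 req/s: no online neighbours, lost.
  lb-2 sheds 117 req/s: no online neighbours, lost.
  queue-1 sheds 147 req/s: no online neighbours, lost.
  worker-2 sheds 147 req/s: no online neighbours, lost.
No further crashes.

yes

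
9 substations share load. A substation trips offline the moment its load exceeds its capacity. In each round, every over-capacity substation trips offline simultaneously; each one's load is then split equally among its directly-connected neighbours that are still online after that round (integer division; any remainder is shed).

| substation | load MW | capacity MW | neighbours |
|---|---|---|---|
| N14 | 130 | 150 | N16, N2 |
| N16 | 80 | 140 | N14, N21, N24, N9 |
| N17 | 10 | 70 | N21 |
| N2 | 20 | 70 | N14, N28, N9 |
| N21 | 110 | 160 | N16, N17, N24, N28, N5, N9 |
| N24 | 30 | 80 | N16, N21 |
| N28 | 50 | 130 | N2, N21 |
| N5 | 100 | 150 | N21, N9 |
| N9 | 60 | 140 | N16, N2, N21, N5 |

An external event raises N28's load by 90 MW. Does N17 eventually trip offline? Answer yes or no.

no

Round 1 — N28 at 140 > 130. N28 trips offline.
  N28 sheds 140 MW to N2, N21: 70 each.
    N2: 20+70 = 90 > 70
    N21: 110+70 = 180 > 160
Round 2 — N2, N21 trip offline.
  N2 sheds 90 MW to N14, N9: 45 each.
    N14: 130+45 = 175 > 150
    N9: 60+45 = 105 ≤ 140
  N21 sheds 180 MW to N16, N17, N24, N5, N9: 36 each.
    N16: 80+36 = 116 ≤ 140
    N17: 10+36 = 46 ≤ 70
    N24: 30+36 = 66 ≤ 80
    N5: 100+36 = 136 ≤ 150
    N9: 105+36 = 141 > 140
Round 3 — N14, N9 trip offline.
  N14 sheds 175 MW to N16: 175 each.
    N16: 116+175 = 291 > 140
  N9 sheds 141 MW to N16, N5: 70 each (1 lost).
    N16: 291+70 = 361 > 140
    N5: 136+70 = 206 > 150
Round 4 — N16, N5 trip offline.
  N16 sheds 361 MW to N24: 361 each.
    N24: 66+361 = 427 > 80
  N5 sheds 206 MW: no online neighbours, lost.
Round 5 — N24 trips offline.
  N24 sheds 427 MW: no online neighbours, lost.
No further trips.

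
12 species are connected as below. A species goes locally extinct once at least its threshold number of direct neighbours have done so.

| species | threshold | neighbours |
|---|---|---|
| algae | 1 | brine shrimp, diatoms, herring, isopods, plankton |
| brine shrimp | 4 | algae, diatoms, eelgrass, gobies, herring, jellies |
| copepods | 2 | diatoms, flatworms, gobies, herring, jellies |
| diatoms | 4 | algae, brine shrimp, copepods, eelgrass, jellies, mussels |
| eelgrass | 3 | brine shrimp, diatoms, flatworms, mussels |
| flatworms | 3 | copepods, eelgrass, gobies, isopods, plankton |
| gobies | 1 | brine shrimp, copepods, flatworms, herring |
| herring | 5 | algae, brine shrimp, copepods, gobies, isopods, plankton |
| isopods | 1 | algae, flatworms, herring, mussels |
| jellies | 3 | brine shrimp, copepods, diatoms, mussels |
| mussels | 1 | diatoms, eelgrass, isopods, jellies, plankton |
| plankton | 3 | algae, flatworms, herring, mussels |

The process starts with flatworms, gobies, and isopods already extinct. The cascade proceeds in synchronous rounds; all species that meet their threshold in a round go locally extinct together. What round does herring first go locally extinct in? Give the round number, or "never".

4

Round 1 — flatworms, gobies, isopods go locally extinct (initial).
Round 2 — checking thresholds:
  algae: 1 of 5 neighbours ≥ 1, goes locally extinct.
  brine shrimp: 1 of 6 neighbours < 4, not yet.
  copepods: 2 of 5 neighbours ≥ 2, goes locally extinct.
  eelgrass: 1 of 4 neighbours < 3, not yet.
  herring: 2 of 6 neighbours < 5, not yet.
  mussels: 1 of 5 neighbours ≥ 1, goes locally extinct.
  plankton: 1 of 4 neighbours < 3, not yet.
Round 3 — checking thresholds:
  brine shrimp: 2 of 6 neighbours < 4, not yet.
  diatoms: 3 of 6 neighbours < 4, not yet.
  eelgrass: 2 of 4 neighbours < 3, not yet.
  herring: 4 of 6 neighbours < 5, not yet.
  jellies: 2 of 4 neighbours < 3, not yet.
  plankton: 3 of 4 neighbours ≥ 3, goes locally extinct.
Round 4 — checking thresholds:
  brine shrimp: 2 of 6 neighbours < 4, not yet.
  diatoms: 3 of 6 neighbours < 4, not yet.
  eelgrass: 2 of 4 neighbours < 3, not yet.
  herring: 5 of 6 neighbours ≥ 5, goes locally extinct.
  jellies: 2 of 4 neighbours < 3, not yet.
Round 5 — no new extinctions; cascade stops.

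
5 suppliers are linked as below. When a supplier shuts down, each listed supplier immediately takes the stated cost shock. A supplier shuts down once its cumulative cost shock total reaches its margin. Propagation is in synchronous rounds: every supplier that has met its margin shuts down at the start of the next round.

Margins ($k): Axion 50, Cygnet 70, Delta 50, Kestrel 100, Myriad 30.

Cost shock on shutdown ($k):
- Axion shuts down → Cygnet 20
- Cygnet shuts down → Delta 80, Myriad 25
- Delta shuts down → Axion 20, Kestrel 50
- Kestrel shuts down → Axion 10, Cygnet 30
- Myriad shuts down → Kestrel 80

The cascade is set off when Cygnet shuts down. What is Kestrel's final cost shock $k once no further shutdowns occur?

Round 1 — Cygnet shuts down (initial).
  Delta: +80 → 80 ≥ 50
  Myriad: +25 → 25 < 30
Round 2 — Delta shuts down.
  Axion: +20 → 20 < 50
  Kestrel: +50 → 50 < 100
No further shutdowns.

50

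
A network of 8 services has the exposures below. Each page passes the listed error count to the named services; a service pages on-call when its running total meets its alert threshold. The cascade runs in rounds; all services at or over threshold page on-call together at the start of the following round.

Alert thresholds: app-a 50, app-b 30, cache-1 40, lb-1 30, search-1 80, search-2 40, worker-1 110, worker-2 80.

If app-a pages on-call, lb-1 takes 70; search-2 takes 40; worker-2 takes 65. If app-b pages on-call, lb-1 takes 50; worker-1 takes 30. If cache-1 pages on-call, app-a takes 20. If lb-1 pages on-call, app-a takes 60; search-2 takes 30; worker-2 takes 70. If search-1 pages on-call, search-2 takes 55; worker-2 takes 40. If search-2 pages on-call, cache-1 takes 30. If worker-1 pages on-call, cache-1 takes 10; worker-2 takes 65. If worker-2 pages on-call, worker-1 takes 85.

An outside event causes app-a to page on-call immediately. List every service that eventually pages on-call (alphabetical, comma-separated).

app-a, lb-1, search-2, worker-2

Round 1 — app-a pages on-call (initial).
  lb-1: +70 → 70 ≥ 30
  search-2: +40 → 40 ≥ 40
  worker-2: +65 → 65 < 80
Round 2 — lb-1, search-2 page on-call.
  cache-1: +30 → 30 < 40
  worker-2: +70 → 135 ≥ 80
Round 3 — worker-2 pages on-call.
  worker-1: +85 → 85 < 110
No further pages.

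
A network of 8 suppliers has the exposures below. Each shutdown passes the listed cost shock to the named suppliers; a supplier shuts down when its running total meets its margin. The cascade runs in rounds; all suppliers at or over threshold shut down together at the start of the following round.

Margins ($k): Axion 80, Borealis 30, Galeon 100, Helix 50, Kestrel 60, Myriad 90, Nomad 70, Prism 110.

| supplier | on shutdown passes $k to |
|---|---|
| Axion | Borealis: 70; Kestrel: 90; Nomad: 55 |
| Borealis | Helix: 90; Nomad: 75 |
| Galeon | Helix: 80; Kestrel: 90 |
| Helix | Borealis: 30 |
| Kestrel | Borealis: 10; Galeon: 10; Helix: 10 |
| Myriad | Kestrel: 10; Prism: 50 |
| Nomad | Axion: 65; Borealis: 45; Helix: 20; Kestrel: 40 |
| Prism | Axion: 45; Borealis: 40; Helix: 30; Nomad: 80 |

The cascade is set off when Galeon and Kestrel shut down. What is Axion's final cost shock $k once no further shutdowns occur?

65

Round 1 — Galeon, Kestrel shut down (initial).
  Borealis: +10 → 10 < 30
  Helix: +80+10 → 90 ≥ 50
Round 2 — Helix shuts down.
  Borealis: +30 → 40 ≥ 30
Round 3 — Borealis shuts down.
  Nomad: +75 → 75 ≥ 70
Round 4 — Nomad shuts down.
  Axion: +65 → 65 < 80
No further shutdowns.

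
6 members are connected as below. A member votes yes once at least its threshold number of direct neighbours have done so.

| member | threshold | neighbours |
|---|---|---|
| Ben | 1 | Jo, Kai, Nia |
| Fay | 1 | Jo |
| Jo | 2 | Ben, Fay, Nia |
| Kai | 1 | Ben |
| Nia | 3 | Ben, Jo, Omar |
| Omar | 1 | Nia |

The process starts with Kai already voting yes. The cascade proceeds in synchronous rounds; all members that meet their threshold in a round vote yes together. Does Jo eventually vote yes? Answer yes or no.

no

Round 1 — Kai votes yes (initial).
Round 2 — checking thresholds:
  Ben: 1 of 3 neighbours ≥ 1, votes yes.
Round 3 — no new yes votes; cascade stops.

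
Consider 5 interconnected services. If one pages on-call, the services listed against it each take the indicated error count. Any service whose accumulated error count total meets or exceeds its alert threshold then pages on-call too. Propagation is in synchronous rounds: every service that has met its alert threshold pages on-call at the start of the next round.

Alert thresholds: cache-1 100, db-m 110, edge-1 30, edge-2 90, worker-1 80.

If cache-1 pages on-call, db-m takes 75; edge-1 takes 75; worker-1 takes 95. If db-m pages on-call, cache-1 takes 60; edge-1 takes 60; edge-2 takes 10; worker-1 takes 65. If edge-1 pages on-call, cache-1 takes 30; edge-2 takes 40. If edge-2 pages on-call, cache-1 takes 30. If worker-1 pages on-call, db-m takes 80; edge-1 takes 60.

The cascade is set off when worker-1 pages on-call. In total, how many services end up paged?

Round 1 — worker-1 pages on-call (initial).
  db-m: +80 → 80 < 110
  edge-1: +60 → 60 ≥ 30
Round 2 — edge-1 pages on-call.
  cache-1: +30 → 30 < 100
  edge-2: +40 → 40 < 90
No further pages.

2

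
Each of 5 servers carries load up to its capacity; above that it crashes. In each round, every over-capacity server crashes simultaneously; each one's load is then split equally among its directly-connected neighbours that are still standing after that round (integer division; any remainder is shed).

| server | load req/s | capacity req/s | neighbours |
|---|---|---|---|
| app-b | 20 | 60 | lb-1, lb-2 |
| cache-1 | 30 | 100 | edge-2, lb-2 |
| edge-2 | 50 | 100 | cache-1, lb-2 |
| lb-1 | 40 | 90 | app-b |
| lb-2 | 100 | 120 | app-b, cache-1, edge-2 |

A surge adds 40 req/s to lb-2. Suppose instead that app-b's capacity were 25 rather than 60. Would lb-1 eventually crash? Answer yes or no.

With app-b's capacity at 25:
Round 1 — lb-2 at 140 > 120. lb-2 crashes.
  lb-2 sheds 140 req/s to app-b, cache-1, edge-2: 46 each (2 lost).
    app-b: 20+46 = 66 > 25
    cache-1: 30+46 = 76 ≤ 100
    edge-2: 50+46 = 96 ≤ 100
Round 2 — app-b crashes.
  app-b sheds 66 req/s to lb-1: 66 each.
    lb-1: 40+66 = 106 > 90
Round 3 — lb-1 crashes.
  lb-1 sheds 106 req/s: no online neighbours, lost.
No further crashes.

yes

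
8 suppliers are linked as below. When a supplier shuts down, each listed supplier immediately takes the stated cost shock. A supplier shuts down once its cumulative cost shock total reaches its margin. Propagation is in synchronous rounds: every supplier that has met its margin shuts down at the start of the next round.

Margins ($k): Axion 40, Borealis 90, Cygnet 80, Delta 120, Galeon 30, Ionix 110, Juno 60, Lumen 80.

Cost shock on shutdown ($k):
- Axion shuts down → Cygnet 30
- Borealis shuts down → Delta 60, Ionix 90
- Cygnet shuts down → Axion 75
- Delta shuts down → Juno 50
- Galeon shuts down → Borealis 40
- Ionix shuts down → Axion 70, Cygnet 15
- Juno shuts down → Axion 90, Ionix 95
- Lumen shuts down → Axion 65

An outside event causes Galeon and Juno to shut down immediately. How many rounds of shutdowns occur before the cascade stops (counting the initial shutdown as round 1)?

Round 1 — Galeon, Juno shut down (initial).
  Axion: +90 → 90 ≥ 40
  Borealis: +40 → 40 < 90
  Ionix: +95 → 95 < 110
Round 2 — Axion shuts down.
  Cygnet: +30 → 30 < 80
No further shutdowns.

2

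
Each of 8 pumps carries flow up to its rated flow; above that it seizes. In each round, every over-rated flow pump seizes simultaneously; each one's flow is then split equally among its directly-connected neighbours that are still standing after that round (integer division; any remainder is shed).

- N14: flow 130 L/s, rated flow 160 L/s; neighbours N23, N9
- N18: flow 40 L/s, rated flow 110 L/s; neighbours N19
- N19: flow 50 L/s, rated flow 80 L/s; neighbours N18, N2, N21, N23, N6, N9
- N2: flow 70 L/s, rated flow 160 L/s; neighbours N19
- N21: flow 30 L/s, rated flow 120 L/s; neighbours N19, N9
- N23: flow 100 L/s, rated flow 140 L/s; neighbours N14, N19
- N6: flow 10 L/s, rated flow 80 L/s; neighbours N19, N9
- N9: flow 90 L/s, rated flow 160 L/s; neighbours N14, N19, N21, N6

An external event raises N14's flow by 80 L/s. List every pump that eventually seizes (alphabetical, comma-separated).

Round 1 — N14 at 210 > 160. N14 seizes.
  N14 sheds 210 L/s to N23, N9: 105 each.
    N23: 100+105 = 205 > 140
    N9: 90+105 = 195 > 160
Round 2 — N23, N9 seize.
  N23 sheds 205 L/s to N19: 205 each.
    N19: 50+205 = 255 > 80
  N9 sheds 195 L/s to N19, N21, N6: 65 each.
    N19: 255+65 = 320 > 80
    N21: 30+65 = 95 ≤ 120
    N6: 10+65 = 75 ≤ 80
Round 3 — N19 seizes.
  N19 sheds 320 L/s to N18, N2, N21, N6: 80 each.
    N18: 40+80 = 120 > 110
    N2: 70+80 = 150 ≤ 160
    N21: 95+80 = 175 > 120
    N6: 75+80 = 155 > 80
Round 4 — N18, N21, N6 seize.
  N18 sheds 120 L/s: no online neighbours, lost.
  N21 sheds 175 L/s: no online neighbours, lost.
  N6 sheds 155 L/s: no online neighbours, lost.
No further seizures.

N14, N18, N19, N21, N23, N6, N9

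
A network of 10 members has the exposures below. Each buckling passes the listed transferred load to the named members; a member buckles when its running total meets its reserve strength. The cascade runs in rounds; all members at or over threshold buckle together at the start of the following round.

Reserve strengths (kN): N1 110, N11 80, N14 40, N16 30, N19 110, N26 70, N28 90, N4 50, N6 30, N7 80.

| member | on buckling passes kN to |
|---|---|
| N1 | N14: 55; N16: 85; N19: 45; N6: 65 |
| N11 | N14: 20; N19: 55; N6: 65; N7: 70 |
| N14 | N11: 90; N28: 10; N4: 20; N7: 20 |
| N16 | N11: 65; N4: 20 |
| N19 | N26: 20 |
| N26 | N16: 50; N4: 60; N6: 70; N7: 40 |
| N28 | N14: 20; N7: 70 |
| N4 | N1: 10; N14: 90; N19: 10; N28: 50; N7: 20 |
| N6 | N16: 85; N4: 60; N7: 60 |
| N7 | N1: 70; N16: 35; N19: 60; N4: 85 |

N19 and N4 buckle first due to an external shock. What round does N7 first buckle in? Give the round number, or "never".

Round 1 — N19, N4 buckle (initial).
  N1: +10 → 10 < 110
  N14: +90 → 90 ≥ 40
  N26: +20 → 20 < 70
  N28: +50 → 50 < 90
  N7: +20 → 20 < 80
Round 2 — N14 buckles.
  N11: +90 → 90 ≥ 80
  N28: +10 → 60 < 90
  N7: +20 → 40 < 80
Round 3 — N11 buckles.
  N6: +65 → 65 ≥ 30
  N7: +70 → 110 ≥ 80
Round 4 — N6, N7 buckle.
  N1: +70 → 80 < 110
  N16: +85+35 → 120 ≥ 30
Round 5 — N16 buckles.
No further bucklings.

4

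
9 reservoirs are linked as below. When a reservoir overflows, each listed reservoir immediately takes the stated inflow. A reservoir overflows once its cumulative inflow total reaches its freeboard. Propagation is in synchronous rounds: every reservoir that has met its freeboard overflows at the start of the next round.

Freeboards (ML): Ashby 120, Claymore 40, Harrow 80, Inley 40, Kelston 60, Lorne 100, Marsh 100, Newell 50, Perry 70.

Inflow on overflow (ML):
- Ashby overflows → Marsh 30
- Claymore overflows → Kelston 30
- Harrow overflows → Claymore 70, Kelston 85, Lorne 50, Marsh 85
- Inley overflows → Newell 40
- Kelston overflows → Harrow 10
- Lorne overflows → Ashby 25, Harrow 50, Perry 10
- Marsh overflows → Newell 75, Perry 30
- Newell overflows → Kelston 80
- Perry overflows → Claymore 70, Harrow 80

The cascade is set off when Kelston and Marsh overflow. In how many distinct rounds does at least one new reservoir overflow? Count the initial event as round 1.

Round 1 — Kelston, Marsh overflow (initial).
  Harrow: +10 → 10 < 80
  Newell: +75 → 75 ≥ 50
  Perry: +30 → 30 < 70
Round 2 — Newell overflows.
No further overflows.

2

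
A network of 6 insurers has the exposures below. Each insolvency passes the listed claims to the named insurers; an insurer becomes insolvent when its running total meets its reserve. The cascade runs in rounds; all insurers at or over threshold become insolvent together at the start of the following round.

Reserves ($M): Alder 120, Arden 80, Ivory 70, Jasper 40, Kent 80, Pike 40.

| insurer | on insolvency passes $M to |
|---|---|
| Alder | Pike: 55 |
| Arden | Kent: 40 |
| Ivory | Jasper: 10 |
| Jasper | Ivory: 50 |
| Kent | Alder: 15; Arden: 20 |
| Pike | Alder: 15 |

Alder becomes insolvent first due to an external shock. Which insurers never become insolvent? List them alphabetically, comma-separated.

Arden, Ivory, Jasper, Kent

Round 1 — Alder becomes insolvent (initial).
  Pike: +55 → 55 ≥ 40
Round 2 — Pike becomes insolvent.
No further insolvencies.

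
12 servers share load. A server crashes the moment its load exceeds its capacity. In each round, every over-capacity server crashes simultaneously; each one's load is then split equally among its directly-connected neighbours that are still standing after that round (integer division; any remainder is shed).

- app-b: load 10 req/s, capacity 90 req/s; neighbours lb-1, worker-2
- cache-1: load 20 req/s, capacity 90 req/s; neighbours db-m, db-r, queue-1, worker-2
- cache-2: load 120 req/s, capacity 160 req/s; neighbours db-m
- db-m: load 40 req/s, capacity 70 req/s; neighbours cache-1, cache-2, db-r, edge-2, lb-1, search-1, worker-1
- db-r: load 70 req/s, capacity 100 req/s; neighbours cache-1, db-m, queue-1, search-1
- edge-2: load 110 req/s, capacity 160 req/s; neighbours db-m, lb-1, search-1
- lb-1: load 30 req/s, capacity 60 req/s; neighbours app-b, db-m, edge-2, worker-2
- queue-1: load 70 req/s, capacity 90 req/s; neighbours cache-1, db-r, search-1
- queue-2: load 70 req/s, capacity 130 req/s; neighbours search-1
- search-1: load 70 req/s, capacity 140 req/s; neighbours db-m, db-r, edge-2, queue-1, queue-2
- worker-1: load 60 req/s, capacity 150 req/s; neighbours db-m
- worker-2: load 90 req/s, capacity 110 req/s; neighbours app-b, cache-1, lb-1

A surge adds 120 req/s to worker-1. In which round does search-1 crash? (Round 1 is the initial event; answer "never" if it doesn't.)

Round 1 — worker-1 at 180 > 150. worker-1 crashes.
  worker-1 sheds 180 req/s to db-m: 180 each.
    db-m: 40+180 = 220 > 70
Round 2 — db-m crashes.
  db-m sheds 220 req/s to cache-1, cache-2, db-r, edge-2, lb-1, search-1: 36 each (4 lost).
    cache-1: 20+36 = 56 ≤ 90
    cache-2: 120+36 = 156 ≤ 160
    db-r: 70+36 = 106 > 100
    edge-2: 110+36 = 146 ≤ 160
    lb-1: 30+36 = 66 > 60
    search-1: 70+36 = 106 ≤ 140
Round 3 — db-r, lb-1 crash.
  db-r sheds 106 req/s to cache-1, queue-1, search-1: 35 each (1 lost).
    cache-1: 56+35 = 91 > 90
    queue-1: 70+35 = 105 > 90
    search-1: 106+35 = 141 > 140
  lb-1 sheds 66 req/s to app-b, edge-2, worker-2: 22 each.
    app-b: 10+22 = 32 ≤ 90
    edge-2: 146+22 = 168 > 160
    worker-2: 90+22 = 112 > 110
Round 4 — cache-1, edge-2, queue-1, search-1, worker-2 crash.
  cache-1 sheds 91 req/s: no online neighbours, lost.
  edge-2 sheds 168 req/s: no online neighbours, lost.
  queue-1 sheds 105 req/s: no online neighbours, lost.
  search-1 sheds 141 req/s to queue-2: 141 each.
    queue-2: 70+141 = 211 > 130
  worker-2 sheds 112 req/s to app-b: 112 each.
    app-b: 32+112 = 144 > 90
Round 5 — app-b, queue-2 crash.
  app-b sheds 144 req/s: no online neighbours, lost.
  queue-2 sheds 211 req/s: no online neighbours, lost.
No further crashes.

4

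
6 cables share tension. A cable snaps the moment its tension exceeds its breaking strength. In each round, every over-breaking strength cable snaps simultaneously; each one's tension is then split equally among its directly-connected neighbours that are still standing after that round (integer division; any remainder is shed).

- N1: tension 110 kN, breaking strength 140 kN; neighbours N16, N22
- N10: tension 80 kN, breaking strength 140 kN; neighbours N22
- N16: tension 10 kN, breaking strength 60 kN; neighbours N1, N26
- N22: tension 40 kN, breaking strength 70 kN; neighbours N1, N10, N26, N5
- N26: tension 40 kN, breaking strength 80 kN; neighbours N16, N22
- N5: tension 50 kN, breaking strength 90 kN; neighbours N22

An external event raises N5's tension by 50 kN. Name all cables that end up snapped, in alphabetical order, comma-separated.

Round 1 — N5 at 100 > 90. N5 snaps.
  N5 sheds 100 kN to N22: 100 each.
    N22: 40+100 = 140 > 70
Round 2 — N22 snaps.
  N22 sheds 140 kN to N1, N10, N26: 46 each (2 lost).
    N1: 110+46 = 156 > 140
    N10: 80+46 = 126 ≤ 140
    N26: 40+46 = 86 > 80
Round 3 — N1, N26 snap.
  N1 sheds 156 kN to N16: 156 each.
    N16: 10+156 = 166 > 60
  N26 sheds 86 kN to N16: 86 each.
    N16: 166+86 = 252 > 60
Round 4 — N16 snaps.
  N16 sheds 252 kN: no online neighbours, lost.
No further breaks.

N1, N16, N22, N26, N5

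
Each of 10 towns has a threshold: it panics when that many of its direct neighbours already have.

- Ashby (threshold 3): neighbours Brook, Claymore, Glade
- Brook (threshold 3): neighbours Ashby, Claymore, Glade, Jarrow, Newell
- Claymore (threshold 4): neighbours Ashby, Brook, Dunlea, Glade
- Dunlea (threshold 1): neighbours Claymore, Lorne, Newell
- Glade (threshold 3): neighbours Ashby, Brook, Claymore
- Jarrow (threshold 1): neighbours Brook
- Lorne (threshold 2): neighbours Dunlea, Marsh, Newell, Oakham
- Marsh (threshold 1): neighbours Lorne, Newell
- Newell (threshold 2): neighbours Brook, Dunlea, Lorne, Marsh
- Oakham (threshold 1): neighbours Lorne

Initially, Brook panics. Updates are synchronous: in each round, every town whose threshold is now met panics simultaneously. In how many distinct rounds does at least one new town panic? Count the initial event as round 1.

2

Round 1 — Brook panics (initial).
Round 2 — checking thresholds:
  Ashby: 1 of 3 neighbours < 3, holds.
  Claymore: 1 of 4 neighbours < 4, holds.
  Glade: 1 of 3 neighbours < 3, holds.
  Jarrow: 1 of 1 neighbours ≥ 1, panics.
  Newell: 1 of 4 neighbours < 2, holds.
Round 3 — no new panics; cascade stops.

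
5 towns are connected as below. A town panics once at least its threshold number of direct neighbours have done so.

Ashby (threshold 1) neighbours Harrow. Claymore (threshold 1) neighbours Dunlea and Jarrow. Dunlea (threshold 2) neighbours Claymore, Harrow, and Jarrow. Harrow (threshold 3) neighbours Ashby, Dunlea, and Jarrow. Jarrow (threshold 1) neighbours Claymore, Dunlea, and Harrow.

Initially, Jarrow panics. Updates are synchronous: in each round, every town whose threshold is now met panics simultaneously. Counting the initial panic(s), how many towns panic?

3

Round 1 — Jarrow panics (initial).
Round 2 — checking thresholds:
  Claymore: 1 of 2 neighbours ≥ 1, panics.
  Dunlea: 1 of 3 neighbours < 2, below threshold.
  Harrow: 1 of 3 neighbours < 3, below threshold.
Round 3 — checking thresholds:
  Dunlea: 2 of 3 neighbours ≥ 2, panics.
  Harrow: 1 of 3 neighbours < 3, below threshold.
Round 4 — no new panics; cascade stops.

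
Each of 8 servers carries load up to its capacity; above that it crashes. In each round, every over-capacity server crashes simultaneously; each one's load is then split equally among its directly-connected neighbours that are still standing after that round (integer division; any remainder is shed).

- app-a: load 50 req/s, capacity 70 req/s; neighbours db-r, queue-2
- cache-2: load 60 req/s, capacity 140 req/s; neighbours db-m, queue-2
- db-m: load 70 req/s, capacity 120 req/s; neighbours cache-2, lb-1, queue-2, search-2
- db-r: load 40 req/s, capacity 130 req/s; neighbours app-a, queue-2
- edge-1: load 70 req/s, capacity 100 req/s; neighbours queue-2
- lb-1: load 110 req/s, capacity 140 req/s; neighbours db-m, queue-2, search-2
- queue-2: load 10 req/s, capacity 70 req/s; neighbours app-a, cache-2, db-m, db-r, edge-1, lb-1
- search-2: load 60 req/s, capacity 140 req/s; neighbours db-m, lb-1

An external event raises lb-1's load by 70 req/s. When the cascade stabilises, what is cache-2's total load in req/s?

131

Round 1 — lb-1 at 180 > 140. lb-1 crashes.
  lb-1 sheds 180 req/s to db-m, queue-2, search-2: 60 each.
    db-m: 70+60 = 130 > 120
    queue-2: 10+60 = 70 ≤ 70
    search-2: 60+60 = 120 ≤ 140
Round 2 — db-m crashes.
  db-m sheds 130 req/s to cache-2, queue-2, search-2: 43 each (1 lost).
    cache-2: 60+43 = 103 ≤ 140
    queue-2: 70+43 = 113 > 70
    search-2: 120+43 = 163 > 140
Round 3 — queue-2, search-2 crash.
  queue-2 sheds 113 req/s to app-a, cache-2, db-r, edge-1: 28 each (1 lost).
    app-a: 50+28 = 78 > 70
    cache-2: 103+28 = 131 ≤ 140
    db-r: 40+28 = 68 ≤ 130
    edge-1: 70+28 = 98 ≤ 100
  search-2 sheds 163 req/s: no online neighbours, lost.
Round 4 — app-a crashes.
  app-a sheds 78 req/s to db-r: 78 each.
    db-r: 68+78 = 146 > 130
Round 5 — db-r crashes.
  db-r sheds 146 req/s: no online neighbours, lost.
No further crashes.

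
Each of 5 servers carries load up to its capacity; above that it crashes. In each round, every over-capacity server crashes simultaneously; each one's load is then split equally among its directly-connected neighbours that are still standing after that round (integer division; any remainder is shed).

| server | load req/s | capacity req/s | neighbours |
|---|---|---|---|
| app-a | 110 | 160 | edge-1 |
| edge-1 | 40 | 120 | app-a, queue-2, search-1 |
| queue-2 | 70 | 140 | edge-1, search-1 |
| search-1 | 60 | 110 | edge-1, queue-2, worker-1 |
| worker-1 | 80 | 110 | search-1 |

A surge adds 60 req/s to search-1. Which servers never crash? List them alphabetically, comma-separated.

Round 1 — search-1 at 120 > 110. search-1 crashes.
  search-1 sheds 120 req/s to edge-1, queue-2, worker-1: 40 each.
    edge-1: 40+40 = 80 ≤ 120
    queue-2: 70+40 = 110 ≤ 140
    worker-1: 80+40 = 120 > 110
Round 2 — worker-1 crashes.
  worker-1 sheds 120 req/s: no online neighbours, lost.
No further crashes.

app-a, edge-1, queue-2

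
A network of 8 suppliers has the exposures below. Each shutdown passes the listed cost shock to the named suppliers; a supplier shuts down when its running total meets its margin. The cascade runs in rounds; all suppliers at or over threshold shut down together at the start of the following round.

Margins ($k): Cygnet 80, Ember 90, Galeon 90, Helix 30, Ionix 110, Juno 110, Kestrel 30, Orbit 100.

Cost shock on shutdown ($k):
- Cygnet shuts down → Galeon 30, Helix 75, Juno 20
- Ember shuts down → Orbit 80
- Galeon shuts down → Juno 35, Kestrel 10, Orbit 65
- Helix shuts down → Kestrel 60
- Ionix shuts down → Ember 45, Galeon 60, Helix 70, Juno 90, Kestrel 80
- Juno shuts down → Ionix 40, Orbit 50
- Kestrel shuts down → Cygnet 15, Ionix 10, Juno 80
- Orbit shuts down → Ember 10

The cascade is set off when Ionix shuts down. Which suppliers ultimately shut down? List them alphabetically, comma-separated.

Helix, Ionix, Juno, Kestrel

Round 1 — Ionix shuts down (initial).
  Ember: +45 → 45 < 90
  Galeon: +60 → 60 < 90
  Helix: +70 → 70 ≥ 30
  Juno: +90 → 90 < 110
  Kestrel: +80 → 80 ≥ 30
Round 2 — Helix, Kestrel shut down.
  Cygnet: +15 → 15 < 80
  Juno: +80 → 170 ≥ 110
Round 3 — Juno shuts down.
  Orbit: +50 → 50 < 100
No further shutdowns.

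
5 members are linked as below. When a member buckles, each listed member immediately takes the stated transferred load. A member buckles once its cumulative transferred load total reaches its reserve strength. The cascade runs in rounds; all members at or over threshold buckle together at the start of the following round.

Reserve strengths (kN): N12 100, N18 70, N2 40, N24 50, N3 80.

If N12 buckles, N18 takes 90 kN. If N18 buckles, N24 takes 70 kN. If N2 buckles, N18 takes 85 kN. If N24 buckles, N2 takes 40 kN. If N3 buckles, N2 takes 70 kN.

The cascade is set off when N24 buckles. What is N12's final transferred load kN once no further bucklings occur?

0

Round 1 — N24 buckles (initial).
  N2: +40 → 40 ≥ 40
Round 2 — N2 buckles.
  N18: +85 → 85 ≥ 70
Round 3 — N18 buckles.
No further bucklings.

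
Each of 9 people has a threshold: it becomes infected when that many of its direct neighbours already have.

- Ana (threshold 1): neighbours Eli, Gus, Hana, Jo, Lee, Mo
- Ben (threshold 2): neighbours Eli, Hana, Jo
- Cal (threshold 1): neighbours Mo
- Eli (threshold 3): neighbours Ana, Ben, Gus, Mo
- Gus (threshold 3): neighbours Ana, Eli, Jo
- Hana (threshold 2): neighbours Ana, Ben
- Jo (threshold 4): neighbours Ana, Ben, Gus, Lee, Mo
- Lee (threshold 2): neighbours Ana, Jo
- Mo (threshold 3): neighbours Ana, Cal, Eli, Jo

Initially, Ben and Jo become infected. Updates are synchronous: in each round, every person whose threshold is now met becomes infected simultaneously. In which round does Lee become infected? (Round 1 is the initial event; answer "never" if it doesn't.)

Round 1 — Ben, Jo become infected (initial).
Round 2 — checking thresholds:
  Ana: 1 of 6 neighbours ≥ 1, becomes infected.
  Eli: 1 of 4 neighbours < 3, below threshold.
  Gus: 1 of 3 neighbours < 3, below threshold.
  Hana: 1 of 2 neighbours < 2, below threshold.
  Lee: 1 of 2 neighbours < 2, below threshold.
  Mo: 1 of 4 neighbours < 3, below threshold.
Round 3 — checking thresholds:
  Eli: 2 of 4 neighbours < 3, below threshold.
  Gus: 2 of 3 neighbours < 3, below threshold.
  Hana: 2 of 2 neighbours ≥ 2, becomes infected.
  Lee: 2 of 2 neighbours ≥ 2, becomes infected.
  Mo: 2 of 4 neighbours < 3, below threshold.
Round 4 — no new infections; cascade stops.

3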